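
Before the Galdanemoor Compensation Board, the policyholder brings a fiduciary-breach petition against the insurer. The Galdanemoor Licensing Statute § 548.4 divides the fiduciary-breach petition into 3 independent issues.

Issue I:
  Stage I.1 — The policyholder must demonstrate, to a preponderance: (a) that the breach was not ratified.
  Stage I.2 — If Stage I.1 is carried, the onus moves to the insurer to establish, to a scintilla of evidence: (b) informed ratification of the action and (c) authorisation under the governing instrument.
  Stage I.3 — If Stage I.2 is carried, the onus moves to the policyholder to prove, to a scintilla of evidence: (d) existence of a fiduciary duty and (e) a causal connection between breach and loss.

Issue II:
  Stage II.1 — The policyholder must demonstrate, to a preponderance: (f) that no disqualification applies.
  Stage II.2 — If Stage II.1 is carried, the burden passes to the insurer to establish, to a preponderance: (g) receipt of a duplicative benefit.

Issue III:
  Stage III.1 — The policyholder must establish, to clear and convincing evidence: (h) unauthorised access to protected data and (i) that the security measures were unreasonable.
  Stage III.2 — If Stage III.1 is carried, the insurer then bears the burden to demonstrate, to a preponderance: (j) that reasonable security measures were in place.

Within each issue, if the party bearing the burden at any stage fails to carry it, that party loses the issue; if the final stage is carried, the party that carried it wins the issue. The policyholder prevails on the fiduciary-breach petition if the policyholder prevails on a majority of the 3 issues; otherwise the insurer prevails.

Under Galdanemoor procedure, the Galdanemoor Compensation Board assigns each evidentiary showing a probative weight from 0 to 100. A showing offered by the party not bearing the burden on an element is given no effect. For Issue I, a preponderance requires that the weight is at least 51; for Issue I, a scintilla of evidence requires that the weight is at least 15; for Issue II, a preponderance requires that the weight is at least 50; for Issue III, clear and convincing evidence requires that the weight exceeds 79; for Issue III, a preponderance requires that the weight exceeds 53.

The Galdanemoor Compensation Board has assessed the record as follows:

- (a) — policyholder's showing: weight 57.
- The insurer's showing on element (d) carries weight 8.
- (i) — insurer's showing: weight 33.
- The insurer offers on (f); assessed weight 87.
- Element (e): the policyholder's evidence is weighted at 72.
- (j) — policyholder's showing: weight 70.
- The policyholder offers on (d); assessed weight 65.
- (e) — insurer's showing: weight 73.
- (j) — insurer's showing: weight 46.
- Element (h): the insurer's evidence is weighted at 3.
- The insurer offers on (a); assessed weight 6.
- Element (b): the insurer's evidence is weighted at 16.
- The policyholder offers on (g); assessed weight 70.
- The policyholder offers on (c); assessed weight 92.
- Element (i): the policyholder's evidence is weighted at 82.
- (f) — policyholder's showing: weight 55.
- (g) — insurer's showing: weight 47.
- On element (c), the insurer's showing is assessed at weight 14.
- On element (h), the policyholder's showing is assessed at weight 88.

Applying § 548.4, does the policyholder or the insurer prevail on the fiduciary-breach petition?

— Issue I —
Stage I.1 (policyholder, a preponderance, weight is at least 51): (a) 57 (insurer's 6 disregarded) ≥ 51 — meets.
  All elements met. The burden passes to the insurer.
Stage I.2 (insurer, a scintilla of evidence, weight is at least 15): (b) 16 ≥ 15 — meets; (c) 14 (policyholder's 92 disregarded) < 15 — fails.
  Not every element is met, so the insurer fails to carry Stage I.2.
The analysis ends at Stage I.2; the policyholder prevails on this issue.
— Issue II —
At Stage II.1 the policyholder must meet a preponderance (weight is at least 50): on (f) the weight is 55 (the insurer's 87 is given no effect), which does reach 50, so (f) meets the standard.
  The policyholder carries Stage II.1; the insurer now bears the burden.
At Stage II.2 the insurer must meet a preponderance (weight is at least 50): on (g) the weight is 47 (the policyholder's 70 is given no effect), which does not reach 50, so (g) does not meet the standard.
  Stage II.2 not carried; the insurer fails its burden.
The policyholder prevails on this issue.
— Issue III —
At Stage III.1 the policyholder must meet clear and convincing evidence (weight exceeds 79): on (h) the weight is 88 (the insurer's 3 is given no effect), > 79, so (h) meets the standard; on (i) the weight is 82 (the insurer's 33 is given no effect), which does exceed 79, so (i) meets the standard.
  Stage III.1 carried; the burden shifts to the insurer.
At Stage III.2 the insurer must meet a preponderance (weight exceeds 53): on (j) the weight is 46 (the policyholder's 70 is given no effect), which does not exceed 53, so (j) does not meet the standard.
  Stage III.2 not carried; the insurer fails its burden.
So the policyholder prevails on this issue.
Per-issue: Issue I → policyholder; Issue II → policyholder; Issue III → policyholder. The policyholder must prevail on a majority of issues; overall, the policyholder prevails.

policyholder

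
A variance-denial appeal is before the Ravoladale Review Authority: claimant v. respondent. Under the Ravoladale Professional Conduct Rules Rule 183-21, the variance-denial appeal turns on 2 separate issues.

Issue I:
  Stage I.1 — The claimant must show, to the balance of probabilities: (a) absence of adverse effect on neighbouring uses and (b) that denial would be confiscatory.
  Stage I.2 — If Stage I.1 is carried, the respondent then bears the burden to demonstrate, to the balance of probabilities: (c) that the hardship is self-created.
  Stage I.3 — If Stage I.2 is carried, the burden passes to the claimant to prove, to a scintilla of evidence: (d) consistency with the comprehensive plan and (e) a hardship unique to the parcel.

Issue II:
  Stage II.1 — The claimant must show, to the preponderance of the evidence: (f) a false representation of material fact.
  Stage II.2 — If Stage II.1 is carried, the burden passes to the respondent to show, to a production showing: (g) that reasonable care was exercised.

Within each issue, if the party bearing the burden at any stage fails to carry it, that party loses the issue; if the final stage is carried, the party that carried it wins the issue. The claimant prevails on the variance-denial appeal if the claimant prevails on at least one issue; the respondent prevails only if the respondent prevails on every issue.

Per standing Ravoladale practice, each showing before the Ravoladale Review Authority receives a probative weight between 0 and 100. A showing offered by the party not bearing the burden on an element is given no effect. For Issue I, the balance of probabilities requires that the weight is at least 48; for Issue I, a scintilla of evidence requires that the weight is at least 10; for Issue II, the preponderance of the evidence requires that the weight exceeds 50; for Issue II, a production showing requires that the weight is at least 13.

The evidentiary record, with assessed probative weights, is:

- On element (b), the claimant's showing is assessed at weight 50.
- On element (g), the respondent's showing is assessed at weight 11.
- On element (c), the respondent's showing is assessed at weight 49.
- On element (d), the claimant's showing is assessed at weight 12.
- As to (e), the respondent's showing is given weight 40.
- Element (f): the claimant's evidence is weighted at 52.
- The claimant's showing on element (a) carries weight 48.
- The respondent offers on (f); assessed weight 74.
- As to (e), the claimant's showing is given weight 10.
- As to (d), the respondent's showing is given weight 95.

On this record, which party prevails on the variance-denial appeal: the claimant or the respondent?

claimant

— Issue I —
Stage I.1 (claimant, the balance of probabilities, weight is at least 48): (a) 48 ≥ 48 — meets; (b) 50 ≥ 48 — meets.
  Stage I.1 is satisfied; the onus moves to the respondent.
Stage I.2 (respondent, the balance of probabilities, weight is at least 48): (c) 49 ≥ 48 — meets.
  Stage I.2 is satisfied; the onus moves to the claimant.
Stage I.3 (claimant, a scintilla of evidence, weight is at least 10): (d) 12 (respondent's 95 disregarded) ≥ 10 — meets; (e) 10 (respondent's 40 disregarded) ≥ 10 — meets.
  Stage I.3 carried; the final stage is satisfied.
Every stage carried; the claimant prevails on this issue.
— Issue II —
Stage II.1 — burden on claimant; standard: the preponderance of the evidence (weight exceeds 50).
    (f): 52 (respondent's 74 disregarded) > 50 [met]
  Stage II.1 carried; the burden shifts to the respondent.
Stage II.2 — burden on respondent; standard: a production showing (weight is at least 13).
    (g): 11 < 13 [not met]
  The respondent does not carry Stage II.2.
The claimant prevails on this issue.
Per-issue: Issue I → claimant; Issue II → claimant. The claimant must prevail on at least one issue; overall, the claimant prevails.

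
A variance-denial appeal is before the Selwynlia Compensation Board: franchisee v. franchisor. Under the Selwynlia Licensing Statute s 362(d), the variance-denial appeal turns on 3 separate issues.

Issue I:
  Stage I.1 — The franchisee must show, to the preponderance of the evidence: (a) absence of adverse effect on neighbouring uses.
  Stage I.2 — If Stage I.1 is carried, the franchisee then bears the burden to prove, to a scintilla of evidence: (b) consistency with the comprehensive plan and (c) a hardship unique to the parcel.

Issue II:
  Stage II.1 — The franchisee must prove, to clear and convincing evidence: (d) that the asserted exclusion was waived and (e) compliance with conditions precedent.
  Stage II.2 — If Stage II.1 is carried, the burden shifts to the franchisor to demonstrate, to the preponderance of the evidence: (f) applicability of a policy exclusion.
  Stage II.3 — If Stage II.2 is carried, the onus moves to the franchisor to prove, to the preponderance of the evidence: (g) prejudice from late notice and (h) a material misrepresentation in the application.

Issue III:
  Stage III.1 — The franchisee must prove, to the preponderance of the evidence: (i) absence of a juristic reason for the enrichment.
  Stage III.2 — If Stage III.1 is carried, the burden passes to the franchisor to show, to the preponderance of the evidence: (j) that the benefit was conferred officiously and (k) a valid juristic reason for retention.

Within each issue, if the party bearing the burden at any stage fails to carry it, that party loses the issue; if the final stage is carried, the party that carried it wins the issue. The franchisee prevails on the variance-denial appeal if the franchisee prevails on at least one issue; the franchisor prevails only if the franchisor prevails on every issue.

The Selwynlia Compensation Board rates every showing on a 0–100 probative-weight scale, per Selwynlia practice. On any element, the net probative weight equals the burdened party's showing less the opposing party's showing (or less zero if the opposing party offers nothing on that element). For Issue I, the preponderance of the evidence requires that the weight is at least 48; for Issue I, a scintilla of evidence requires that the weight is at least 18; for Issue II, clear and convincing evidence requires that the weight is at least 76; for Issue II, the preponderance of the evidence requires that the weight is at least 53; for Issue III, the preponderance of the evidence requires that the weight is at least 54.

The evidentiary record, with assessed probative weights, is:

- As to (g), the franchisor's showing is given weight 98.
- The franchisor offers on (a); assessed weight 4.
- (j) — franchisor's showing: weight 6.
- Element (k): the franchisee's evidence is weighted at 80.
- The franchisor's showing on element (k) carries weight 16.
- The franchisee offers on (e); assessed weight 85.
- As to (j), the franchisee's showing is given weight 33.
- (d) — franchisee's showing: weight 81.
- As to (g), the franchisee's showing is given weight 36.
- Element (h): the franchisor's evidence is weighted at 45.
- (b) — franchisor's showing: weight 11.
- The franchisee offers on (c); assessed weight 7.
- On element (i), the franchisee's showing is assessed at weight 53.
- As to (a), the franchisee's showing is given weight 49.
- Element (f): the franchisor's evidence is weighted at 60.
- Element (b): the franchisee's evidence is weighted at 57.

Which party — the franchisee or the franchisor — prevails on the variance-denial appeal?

franchisee

— Issue I —
Stage I.1 (franchisee, the preponderance of the evidence, weight is at least 48): (a) net 49−4=45 < 48 — fails.
  Not every element is met, so the franchisee fails to carry Stage I.1.
The analysis ends at Stage I.1; the franchisor prevails on this issue.
— Issue II —
Stage II.1 — burden on franchisee; standard: clear and convincing evidence (weight is at least 76).
    (d): 81 ≥ 76 [met]
    (e): 85 ≥ 76 [met]
  Stage II.1 carried; the burden shifts to the franchisor.
Stage II.2 — burden on franchisor; standard: the preponderance of the evidence (weight is at least 53).
    (f): 60 ≥ 53 [met]
  Stage II.2 carried; the burden remains with the franchisor.
Stage II.3 — burden on franchisor; standard: the preponderance of the evidence (weight is at least 53).
    (g): 98 − 36 = 62 ≥ 53 [met]
    (h): 45 < 53 [not met]
  Not every element is met, so the franchisor fails to carry Stage II.3.
The franchisee prevails on this issue.
— Issue III —
At Stage III.1 the franchisee must meet the preponderance of the evidence (weight is at least 54): on (i) the weight is 53, < 54, so (i) does not meet the standard.
  Stage III.1 not carried; the franchisee fails its burden.
The analysis ends at Stage III.1; the franchisor prevails on this issue.
Per-issue: Issue I → franchisor; Issue II → franchisee; Issue III → franchisor. The franchisee must prevail on at least one issue; overall, the franchisee prevails.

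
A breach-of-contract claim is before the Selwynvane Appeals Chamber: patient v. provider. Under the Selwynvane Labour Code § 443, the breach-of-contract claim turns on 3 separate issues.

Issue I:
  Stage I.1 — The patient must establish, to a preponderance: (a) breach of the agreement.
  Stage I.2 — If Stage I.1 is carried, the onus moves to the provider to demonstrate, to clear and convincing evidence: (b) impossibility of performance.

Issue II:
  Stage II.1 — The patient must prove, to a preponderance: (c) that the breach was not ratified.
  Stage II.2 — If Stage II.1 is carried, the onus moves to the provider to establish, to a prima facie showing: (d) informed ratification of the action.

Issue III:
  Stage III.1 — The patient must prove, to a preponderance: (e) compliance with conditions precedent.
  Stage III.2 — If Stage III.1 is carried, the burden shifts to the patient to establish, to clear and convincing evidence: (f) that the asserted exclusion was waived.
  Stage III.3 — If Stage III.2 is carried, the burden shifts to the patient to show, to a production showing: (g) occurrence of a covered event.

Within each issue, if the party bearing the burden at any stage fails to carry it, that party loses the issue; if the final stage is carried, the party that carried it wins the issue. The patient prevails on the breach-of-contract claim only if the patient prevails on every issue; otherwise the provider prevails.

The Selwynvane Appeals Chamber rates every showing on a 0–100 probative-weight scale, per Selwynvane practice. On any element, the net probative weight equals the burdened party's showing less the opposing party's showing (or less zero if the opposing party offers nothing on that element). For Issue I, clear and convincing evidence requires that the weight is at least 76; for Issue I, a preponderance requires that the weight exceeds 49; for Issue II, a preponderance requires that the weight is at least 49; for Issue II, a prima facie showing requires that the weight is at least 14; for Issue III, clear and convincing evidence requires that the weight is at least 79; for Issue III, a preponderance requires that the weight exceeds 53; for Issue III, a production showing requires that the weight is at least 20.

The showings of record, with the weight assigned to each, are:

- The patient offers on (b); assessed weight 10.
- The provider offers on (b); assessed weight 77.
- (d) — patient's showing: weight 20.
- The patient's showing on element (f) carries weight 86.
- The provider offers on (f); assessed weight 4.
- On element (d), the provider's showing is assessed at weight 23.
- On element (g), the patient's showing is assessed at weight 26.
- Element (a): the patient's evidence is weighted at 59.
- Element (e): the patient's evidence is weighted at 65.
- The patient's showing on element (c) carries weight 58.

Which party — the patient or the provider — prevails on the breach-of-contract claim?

patient

— Issue I —
Stage I.1 — burden on patient; standard: a preponderance (weight exceeds 49).
    (a): 59 > 49 [met]
  Stage I.1 carried; the burden shifts to the provider.
Stage I.2 — burden on provider; standard: clear and convincing evidence (weight is at least 76).
    (b): 77 − 10 = 67 < 76 [not met]
  Not every element is met, so the provider fails to carry Stage I.2.
So the patient prevails on this issue.
— Issue II —
Stage II.1 — burden on patient; standard: a preponderance (weight is at least 49).
    (c): 58 ≥ 49 [met]
  All elements met. The burden passes to the provider.
Stage II.2 — burden on provider; standard: a prima facie showing (weight is at least 14).
    (d): 23 − 20 = 3 < 14 [not met]
  Stage II.2 not carried; the provider fails its burden.
So the patient prevails on this issue.
— Issue III —
Stage III.1 — burden on patient; standard: a preponderance (weight exceeds 53).
    (e): 65 > 53 [met]
  Stage III.1 carried; the burden remains with the patient.
Stage III.2 — burden on patient; standard: clear and convincing evidence (weight is at least 79).
    (f): 86 − 4 = 82 ≥ 79 [met]
  Stage III.2 is satisfied; the patient continues to bear the burden.
Stage III.3 — burden on patient; standard: a production showing (weight is at least 20).
    (g): 26 ≥ 20 [met]
  The patient carries the last stage.
All stages carried — the patient prevails on this issue.
Per-issue: Issue I → patient; Issue II → patient; Issue III → patient. The patient must prevail on every issue; overall, the patient prevails.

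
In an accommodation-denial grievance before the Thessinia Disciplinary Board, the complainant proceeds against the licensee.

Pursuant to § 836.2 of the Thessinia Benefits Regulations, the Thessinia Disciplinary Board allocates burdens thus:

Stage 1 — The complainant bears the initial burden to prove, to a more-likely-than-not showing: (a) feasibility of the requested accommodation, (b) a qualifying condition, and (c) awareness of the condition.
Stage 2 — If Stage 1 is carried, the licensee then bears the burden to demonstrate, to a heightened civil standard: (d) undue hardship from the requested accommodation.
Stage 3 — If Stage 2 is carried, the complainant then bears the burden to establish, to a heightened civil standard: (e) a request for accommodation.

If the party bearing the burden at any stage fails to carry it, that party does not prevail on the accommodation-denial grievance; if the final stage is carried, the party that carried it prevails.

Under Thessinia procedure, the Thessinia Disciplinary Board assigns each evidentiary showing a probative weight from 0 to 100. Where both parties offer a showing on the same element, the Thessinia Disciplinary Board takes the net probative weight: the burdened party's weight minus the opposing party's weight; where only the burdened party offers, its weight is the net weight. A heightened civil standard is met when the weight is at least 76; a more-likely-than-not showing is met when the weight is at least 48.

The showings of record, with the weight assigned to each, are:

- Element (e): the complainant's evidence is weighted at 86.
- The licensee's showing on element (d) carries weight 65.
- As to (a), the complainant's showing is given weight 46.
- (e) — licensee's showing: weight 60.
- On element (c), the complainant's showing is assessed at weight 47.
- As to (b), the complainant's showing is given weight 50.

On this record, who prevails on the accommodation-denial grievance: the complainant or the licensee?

At Stage 1 the complainant must meet a more-likely-than-not showing (weight is at least 48): on (a) the weight is 46, which does not reach 48, so (a) does not meet the standard; on (b) the weight is 50, which does reach 48, so (b) meets the standard; on (c) the weight is 47, < 48, so (c) does not meet the standard.
  Stage 1 not carried; the complainant fails its burden.
The analysis ends at Stage 1; the licensee prevails.

licensee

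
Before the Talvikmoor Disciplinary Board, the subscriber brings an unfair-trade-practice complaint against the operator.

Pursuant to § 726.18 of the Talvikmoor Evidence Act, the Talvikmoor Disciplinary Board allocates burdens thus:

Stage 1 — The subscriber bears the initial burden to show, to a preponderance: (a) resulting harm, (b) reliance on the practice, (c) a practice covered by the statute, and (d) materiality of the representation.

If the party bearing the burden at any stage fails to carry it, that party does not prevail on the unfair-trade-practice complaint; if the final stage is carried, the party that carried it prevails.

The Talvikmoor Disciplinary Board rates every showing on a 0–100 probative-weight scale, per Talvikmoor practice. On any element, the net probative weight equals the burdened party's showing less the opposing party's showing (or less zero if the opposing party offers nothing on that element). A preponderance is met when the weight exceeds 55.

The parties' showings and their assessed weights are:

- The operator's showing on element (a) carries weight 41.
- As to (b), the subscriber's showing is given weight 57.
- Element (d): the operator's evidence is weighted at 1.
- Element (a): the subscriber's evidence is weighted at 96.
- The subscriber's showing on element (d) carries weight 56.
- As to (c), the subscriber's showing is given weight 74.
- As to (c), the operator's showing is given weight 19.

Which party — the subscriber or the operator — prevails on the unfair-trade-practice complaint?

operator

At Stage 1 the subscriber must meet a preponderance (weight exceeds 55): on (a) the weight is 96 less the opposing 41 gives net 55, ≤ 55, so (a) does not meet the standard; on (b) the weight is 57, which does exceed 55, so (b) meets the standard; on (c) the weight is 74 less the opposing 19 gives net 55, ≤ 55, so (c) does not meet the standard; on (d) the weight is 56 less the opposing 1 gives net 55, ≤ 55, so (d) does not meet the standard.
  The subscriber does not carry Stage 1.
The operator prevails.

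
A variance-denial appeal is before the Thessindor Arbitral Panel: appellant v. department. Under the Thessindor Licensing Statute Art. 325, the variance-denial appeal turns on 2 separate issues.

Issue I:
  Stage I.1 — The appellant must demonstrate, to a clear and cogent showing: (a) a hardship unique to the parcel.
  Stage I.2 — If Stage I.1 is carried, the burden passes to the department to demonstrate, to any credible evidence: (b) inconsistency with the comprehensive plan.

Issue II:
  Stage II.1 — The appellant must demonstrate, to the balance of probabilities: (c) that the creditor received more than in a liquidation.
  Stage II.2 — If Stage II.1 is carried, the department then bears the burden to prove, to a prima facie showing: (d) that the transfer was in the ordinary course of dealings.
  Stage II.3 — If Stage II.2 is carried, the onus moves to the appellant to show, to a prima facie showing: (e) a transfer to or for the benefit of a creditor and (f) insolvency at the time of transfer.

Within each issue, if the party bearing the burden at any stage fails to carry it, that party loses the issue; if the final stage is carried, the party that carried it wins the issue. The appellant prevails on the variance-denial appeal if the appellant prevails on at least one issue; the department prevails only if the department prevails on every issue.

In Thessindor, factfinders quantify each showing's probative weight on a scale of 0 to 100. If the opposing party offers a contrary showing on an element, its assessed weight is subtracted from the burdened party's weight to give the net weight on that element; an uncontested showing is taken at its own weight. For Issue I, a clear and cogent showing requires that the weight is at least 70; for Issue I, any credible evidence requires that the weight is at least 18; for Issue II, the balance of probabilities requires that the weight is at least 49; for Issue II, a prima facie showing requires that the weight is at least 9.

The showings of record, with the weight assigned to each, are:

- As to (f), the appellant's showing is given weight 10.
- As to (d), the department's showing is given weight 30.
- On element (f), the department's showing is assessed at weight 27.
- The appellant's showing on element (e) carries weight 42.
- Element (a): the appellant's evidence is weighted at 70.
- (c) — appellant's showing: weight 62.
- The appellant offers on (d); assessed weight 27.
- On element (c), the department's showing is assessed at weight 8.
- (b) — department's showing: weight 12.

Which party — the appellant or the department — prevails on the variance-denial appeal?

appellant

— Issue I —
At Stage I.1 the appellant must meet a clear and cogent showing (weight is at least 70): on (a) the weight is 70, ≥ 70, so (a) meets the standard.
  The appellant carries Stage I.1; the department now bears the burden.
At Stage I.2 the department must meet any credible evidence (weight is at least 18): on (b) the weight is 12, < 18, so (b) does not meet the standard.
  The department does not carry Stage I.2.
The analysis ends at Stage I.2; the appellant prevails on this issue.
— Issue II —
Stage II.1 — burden on appellant; standard: the balance of probabilities (weight is at least 49).
    (c): 62 − 8 = 54 ≥ 49 [met]
  The appellant carries Stage II.1; the department now bears the burden.
Stage II.2 — burden on department; standard: a prima facie showing (weight is at least 9).
    (d): 30 − 27 = 3 < 9 [not met]
  The department does not carry Stage II.2.
The analysis ends at Stage II.2; the appellant prevails on this issue.
Per-issue: Issue I → appellant; Issue II → appellant. The appellant must prevail on at least one issue; overall, the appellant prevails.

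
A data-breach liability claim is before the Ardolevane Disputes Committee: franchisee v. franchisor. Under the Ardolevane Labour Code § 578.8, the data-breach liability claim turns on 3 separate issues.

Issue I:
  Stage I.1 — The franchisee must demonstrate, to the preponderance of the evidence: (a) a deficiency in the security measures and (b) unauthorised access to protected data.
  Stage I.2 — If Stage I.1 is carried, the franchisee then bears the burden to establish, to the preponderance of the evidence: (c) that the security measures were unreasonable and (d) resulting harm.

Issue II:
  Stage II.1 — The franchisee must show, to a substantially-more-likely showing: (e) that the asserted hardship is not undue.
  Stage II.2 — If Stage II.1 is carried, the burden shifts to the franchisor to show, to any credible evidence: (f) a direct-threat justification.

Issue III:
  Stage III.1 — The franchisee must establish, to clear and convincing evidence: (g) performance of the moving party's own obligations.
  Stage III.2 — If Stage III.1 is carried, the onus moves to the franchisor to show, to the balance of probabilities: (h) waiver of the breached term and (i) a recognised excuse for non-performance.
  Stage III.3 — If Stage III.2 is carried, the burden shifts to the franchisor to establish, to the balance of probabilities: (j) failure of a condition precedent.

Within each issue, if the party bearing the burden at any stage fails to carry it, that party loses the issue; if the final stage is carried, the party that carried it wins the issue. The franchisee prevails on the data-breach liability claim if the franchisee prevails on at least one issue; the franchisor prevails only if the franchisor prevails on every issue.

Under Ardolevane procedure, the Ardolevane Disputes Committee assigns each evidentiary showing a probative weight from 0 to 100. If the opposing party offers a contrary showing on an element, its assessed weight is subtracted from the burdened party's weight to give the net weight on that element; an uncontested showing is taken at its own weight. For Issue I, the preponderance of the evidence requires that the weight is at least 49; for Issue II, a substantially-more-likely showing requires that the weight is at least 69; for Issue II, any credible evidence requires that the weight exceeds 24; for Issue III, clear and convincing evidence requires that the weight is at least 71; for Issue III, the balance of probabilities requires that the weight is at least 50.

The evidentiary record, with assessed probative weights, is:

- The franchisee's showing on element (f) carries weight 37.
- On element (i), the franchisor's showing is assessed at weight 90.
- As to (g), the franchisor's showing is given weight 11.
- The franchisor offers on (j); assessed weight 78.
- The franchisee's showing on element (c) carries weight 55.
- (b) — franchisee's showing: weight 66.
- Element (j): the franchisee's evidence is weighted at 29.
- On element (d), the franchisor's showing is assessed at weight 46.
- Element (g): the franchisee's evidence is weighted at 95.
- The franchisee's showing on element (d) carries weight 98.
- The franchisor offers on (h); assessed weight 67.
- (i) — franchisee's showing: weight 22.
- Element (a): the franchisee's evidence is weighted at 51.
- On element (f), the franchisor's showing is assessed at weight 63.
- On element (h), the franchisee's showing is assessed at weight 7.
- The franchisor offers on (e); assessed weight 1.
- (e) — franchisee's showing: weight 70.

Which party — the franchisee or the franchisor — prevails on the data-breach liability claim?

— Issue I —
Stage I.1 — burden on franchisee; standard: the preponderance of the evidence (weight is at least 49).
    (a): 51 ≥ 49 [met]
    (b): 66 ≥ 49 [met]
  Stage I.1 carried; the burden remains with the franchisee.
Stage I.2 — burden on franchisee; standard: the preponderance of the evidence (weight is at least 49).
    (c): 55 ≥ 49 [met]
    (d): 98 − 46 = 52 ≥ 49 [met]
  Stage I.2 carried; the final stage is satisfied.
With every stage satisfied, the franchisee prevails on this issue.
— Issue II —
Stage II.1 — burden on franchisee; standard: a substantially-more-likely showing (weight is at least 69).
    (e): 70 − 1 = 69 ≥ 69 [met]
  All elements met. The burden passes to the franchisor.
Stage II.2 — burden on franchisor; standard: any credible evidence (weight exceeds 24).
    (f): 63 − 37 = 26 > 24 [met]
  All elements met at the final stage.
Every stage carried; the franchisor prevails on this issue.
— Issue III —
Stage III.1 (franchisee, clear and convincing evidence, weight is at least 71): (g) net 95−11=84 ≥ 71 — meets.
  All elements met. The burden passes to the franchisor.
Stage III.2 (franchisor, the balance of probabilities, weight is at least 50): (h) net 67−7=60 ≥ 50 — meets; (i) net 90−22=68 ≥ 50 — meets.
  All elements met. The franchisor retains the burden for Stage III.3.
Stage III.3 (franchisor, the balance of probabilities, weight is at least 50): (j) net 78−29=49 < 50 — fails.
  The franchisor does not carry Stage III.3.
So the franchisee prevails on this issue.
Per-issue: Issue I → franchisee; Issue II → franchisor; Issue III → franchisee. The franchisee must prevail on at least one issue; overall, the franchisee prevails.

franchisee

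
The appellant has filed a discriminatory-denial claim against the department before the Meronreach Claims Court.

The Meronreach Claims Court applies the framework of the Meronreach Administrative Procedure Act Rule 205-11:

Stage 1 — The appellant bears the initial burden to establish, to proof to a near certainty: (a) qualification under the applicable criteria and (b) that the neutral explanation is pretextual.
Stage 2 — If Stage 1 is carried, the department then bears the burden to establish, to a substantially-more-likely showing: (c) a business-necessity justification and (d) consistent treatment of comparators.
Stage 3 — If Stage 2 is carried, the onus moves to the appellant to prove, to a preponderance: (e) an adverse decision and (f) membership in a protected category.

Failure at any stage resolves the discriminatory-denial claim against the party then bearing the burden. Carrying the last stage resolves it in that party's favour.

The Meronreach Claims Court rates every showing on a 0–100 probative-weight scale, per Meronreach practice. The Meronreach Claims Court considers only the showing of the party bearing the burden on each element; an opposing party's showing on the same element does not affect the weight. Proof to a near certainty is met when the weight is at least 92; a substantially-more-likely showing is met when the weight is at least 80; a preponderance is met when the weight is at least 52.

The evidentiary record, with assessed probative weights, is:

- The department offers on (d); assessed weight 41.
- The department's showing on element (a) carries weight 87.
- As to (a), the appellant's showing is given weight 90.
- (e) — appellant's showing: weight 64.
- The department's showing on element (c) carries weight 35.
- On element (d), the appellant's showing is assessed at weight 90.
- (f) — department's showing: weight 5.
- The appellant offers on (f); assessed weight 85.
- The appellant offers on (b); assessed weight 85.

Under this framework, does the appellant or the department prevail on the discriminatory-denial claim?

department

Stage 1 — burden on appellant; standard: proof to a near certainty (weight is at least 92).
    (a): 90 (department's 87 disregarded) < 92 [not met]
    (b): 85 < 92 [not met]
  The appellant does not carry Stage 1.
So the department prevails.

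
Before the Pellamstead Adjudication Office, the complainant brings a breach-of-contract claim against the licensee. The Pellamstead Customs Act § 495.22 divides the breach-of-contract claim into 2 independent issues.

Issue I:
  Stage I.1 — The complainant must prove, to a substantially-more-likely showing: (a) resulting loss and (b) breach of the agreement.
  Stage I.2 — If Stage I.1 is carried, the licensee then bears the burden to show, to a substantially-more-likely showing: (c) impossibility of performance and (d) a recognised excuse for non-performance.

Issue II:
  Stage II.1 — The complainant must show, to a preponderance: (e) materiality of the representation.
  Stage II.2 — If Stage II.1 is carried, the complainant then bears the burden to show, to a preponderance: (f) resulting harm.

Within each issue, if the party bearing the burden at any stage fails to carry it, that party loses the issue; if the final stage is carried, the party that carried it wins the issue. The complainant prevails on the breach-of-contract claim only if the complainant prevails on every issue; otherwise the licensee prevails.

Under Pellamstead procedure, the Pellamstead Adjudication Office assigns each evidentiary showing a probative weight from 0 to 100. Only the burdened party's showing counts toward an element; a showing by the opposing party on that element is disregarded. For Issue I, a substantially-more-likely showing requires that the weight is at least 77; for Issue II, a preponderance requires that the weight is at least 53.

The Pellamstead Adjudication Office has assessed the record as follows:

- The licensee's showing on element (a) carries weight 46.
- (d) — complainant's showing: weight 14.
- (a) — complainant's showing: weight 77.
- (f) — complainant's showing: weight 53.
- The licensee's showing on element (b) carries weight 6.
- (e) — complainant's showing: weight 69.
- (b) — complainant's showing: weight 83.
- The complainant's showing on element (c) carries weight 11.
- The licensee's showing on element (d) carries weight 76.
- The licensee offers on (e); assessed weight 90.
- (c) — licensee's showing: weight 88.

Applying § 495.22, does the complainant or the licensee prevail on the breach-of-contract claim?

— Issue I —
Stage I.1 — burden on complainant; standard: a substantially-more-likely showing (weight is at least 77).
    (a): 77 (licensee's 46 disregarded) ≥ 77 [met]
    (b): 83 (licensee's 6 disregarded) ≥ 77 [met]
  The complainant carries Stage I.1; the licensee now bears the burden.
Stage I.2 — burden on licensee; standard: a substantially-more-likely showing (weight is at least 77).
    (c): 88 (complainant's 11 disregarded) ≥ 77 [met]
    (d): 76 (complainant's 14 disregarded) < 77 [not met]
  Stage I.2 not carried; the licensee fails its burden.
So the complainant prevails on this issue.
— Issue II —
Stage II.1 — burden on complainant; standard: a preponderance (weight is at least 53).
    (e): 69 (licensee's 90 disregarded) ≥ 53 [met]
  Stage II.1 is satisfied; the complainant continues to bear the burden.
Stage II.2 — burden on complainant; standard: a preponderance (weight is at least 53).
    (f): 53 ≥ 53 [met]
  All elements met at the final stage.
With every stage satisfied, the complainant prevails on this issue.
Per-issue: Issue I → complainant; Issue II → complainant. The complainant must prevail on every issue; overall, the complainant prevails.

complainant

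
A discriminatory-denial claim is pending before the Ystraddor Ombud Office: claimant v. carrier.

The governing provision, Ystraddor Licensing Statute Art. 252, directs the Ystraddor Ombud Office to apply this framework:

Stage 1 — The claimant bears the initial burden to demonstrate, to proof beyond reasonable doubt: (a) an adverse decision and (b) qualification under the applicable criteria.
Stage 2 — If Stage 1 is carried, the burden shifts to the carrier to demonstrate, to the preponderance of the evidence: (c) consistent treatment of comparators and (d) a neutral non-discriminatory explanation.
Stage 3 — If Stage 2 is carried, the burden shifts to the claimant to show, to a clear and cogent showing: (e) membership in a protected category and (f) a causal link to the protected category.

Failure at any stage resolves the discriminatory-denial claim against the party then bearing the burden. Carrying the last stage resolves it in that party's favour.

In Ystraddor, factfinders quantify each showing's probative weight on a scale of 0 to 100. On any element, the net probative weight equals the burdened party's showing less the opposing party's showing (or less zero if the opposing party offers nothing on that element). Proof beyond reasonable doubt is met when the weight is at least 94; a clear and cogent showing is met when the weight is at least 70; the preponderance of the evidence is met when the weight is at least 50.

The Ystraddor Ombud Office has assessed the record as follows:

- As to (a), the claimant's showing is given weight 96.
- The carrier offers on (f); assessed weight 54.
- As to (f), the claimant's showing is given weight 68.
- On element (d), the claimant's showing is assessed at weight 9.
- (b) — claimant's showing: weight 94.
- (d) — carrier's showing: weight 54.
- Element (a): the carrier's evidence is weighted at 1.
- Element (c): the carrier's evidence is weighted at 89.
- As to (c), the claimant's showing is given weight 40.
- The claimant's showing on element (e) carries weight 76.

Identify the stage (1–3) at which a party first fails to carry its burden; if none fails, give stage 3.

Stage 1 (claimant, proof beyond reasonable doubt, weight is at least 94): (a) net 96−1=95 ≥ 94 — meets; (b) 94 ≥ 94 — meets.
  Stage 1 carried; the burden shifts to the carrier.
Stage 2 (carrier, the preponderance of the evidence, weight is at least 50): (c) net 89−40=49 < 50 — fails; (d) net 54−9=45 < 50 — fails.
  Stage 2 not carried; the carrier fails its burden.
The claimant prevails.

stage 2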